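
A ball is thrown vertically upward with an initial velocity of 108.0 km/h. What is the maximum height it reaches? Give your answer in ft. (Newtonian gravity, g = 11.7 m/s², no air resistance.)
h_max = v₀²/(2g) (with unit conversion) = 126.2 ft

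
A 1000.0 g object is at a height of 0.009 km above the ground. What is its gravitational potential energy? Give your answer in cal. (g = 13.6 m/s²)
PE = mgh = 1 kg × 13.6 m/s² × 9 m = 122.4 J = 29.25 cal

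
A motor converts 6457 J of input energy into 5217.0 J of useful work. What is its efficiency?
η = W_out/W_in = 5217.0/6457 = 0.808 = 80.8%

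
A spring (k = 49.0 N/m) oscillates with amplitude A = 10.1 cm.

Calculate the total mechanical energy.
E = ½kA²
E = ½kA² = ½×49.0×(0.101)² = 0.2499 J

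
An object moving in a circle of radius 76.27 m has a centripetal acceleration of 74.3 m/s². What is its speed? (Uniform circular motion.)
v = √(a_c × r) = √(74.3 × 76.27) = 75.28 m/s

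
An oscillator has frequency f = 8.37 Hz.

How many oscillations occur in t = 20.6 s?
n = f×t = 8.37×20.6 = 172.4 oscillations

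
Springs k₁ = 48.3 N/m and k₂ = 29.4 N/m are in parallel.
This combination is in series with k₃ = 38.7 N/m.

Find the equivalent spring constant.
k₁₂ = k₁ + k₂ = 77.7 N/m (parallel)
1/k_eq = 1/k₁₂ + 1/k₃ → k_eq = 25.83 N/m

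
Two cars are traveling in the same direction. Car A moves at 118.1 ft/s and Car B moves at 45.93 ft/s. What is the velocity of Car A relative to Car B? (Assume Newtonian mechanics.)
v_rel = v_A - v_B = 118.1 - 45.93 = 72.17 ft/s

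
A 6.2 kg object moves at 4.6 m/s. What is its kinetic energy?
KE = ½mv² = ½×6.2×4.6² = 65.596 J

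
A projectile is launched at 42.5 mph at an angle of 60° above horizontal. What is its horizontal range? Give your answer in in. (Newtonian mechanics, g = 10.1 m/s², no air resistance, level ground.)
R = v₀² sin(2θ) / g (with unit conversion) = 1219.0 in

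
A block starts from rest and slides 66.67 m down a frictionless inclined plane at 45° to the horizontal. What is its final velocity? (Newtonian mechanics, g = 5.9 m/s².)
a = g sin(θ) = 5.9 × sin(45°) = 4.17 m/s²
v = √(2ad) = √(2 × 4.17 × 66.67) = 23.59 m/s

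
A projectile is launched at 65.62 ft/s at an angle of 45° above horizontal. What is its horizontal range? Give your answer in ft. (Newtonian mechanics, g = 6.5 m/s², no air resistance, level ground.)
R = v₀² sin(2θ) / g (with unit conversion) = 201.9 ft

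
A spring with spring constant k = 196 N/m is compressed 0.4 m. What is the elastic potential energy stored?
PE = ½kx² = ½×196×0.4² = 15.68 J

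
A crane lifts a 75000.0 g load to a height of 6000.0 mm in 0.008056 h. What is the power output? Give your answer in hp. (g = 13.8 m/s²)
W = mgh = 75×13.8×6 = 6210 J
P = W/t = 6210/29 = 214.1 W = 0.2871 hp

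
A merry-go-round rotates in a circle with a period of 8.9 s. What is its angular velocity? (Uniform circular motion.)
ω = 2π/T = 2π/8.9 = 0.706 rad/s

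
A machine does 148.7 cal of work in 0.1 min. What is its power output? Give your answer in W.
P = W/t = 622.2 J / 6 s = 103.7 W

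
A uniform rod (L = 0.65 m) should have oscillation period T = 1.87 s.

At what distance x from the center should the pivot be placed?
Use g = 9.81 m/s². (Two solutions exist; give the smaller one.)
T = 2π√((L²/12 + x²)/(gx)). Let c = T²g/(4π²) = 0.8689.
x² − cx + L²/12 = 0 → x = (c − √(c² − L²/3))/2 = 0.04261 m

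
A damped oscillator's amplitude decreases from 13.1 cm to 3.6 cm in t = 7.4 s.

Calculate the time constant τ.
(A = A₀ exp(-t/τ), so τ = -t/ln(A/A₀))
A/A₀ = 3.6/13.1 = 0.2748; ln(A/A₀) = -1.292
τ = −t/ln(A/A₀) = −7.4/-1.292 = 5.729 s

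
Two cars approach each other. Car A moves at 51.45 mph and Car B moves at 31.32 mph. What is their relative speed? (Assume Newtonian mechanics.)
v_rel = v_A + v_B = 51.45 + 31.32 = 82.77 mph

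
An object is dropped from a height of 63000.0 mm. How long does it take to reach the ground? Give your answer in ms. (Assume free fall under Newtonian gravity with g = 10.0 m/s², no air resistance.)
t = √(2h/g) (with unit conversion) = 3550.0 ms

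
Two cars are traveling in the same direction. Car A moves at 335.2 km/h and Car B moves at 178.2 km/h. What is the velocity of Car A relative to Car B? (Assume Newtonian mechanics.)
v_rel = v_A - v_B = 335.2 - 178.2 = 157.0 km/h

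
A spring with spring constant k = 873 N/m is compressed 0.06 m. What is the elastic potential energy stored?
PE = ½kx² = ½×873×0.06² = 1.571 J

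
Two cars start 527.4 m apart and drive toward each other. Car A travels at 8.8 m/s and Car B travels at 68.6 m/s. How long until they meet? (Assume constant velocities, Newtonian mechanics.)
Combined speed: v_combined = 8.8 + 68.6 = 77.4 m/s
Time to meet: t = d/77.4 = 527.4/77.4 = 6.81 s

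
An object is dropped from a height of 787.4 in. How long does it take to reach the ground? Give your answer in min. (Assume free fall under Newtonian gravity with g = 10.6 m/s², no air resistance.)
t = √(2h/g) (with unit conversion) = 0.03238 min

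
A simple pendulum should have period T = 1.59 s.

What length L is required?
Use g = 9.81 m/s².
T = 2π√(L/g) → L = g(T/2π)² = 9.81×(1.59/2π)² = 0.6282 m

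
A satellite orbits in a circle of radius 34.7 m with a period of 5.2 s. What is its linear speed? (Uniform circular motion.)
v = 2πr/T = 2π×34.7/5.2 = 41.93 m/s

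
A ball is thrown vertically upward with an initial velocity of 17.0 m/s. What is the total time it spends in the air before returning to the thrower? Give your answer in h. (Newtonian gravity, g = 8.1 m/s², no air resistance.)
t_total = 2v₀/g (with unit conversion) = 0.001166 h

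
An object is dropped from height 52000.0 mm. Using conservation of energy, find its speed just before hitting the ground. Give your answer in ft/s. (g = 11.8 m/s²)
mgh = ½mv² → v = √(2gh) = √(2×11.8×52) = 35.03 m/s = 114.9 ft/s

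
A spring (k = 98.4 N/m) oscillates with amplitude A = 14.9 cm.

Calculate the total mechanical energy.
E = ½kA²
E = ½kA² = ½×98.4×(0.149)² = 1.092 J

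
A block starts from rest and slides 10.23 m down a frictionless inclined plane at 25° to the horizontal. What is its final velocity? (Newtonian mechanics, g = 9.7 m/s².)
a = g sin(θ) = 9.7 × sin(25°) = 4.1 m/s²
v = √(2ad) = √(2 × 4.1 × 10.23) = 9.16 m/s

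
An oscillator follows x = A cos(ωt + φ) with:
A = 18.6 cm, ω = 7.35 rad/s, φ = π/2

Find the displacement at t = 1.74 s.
x = A cos(ωt + φ) = 18.6×cos(7.35×1.74 + π/2) = -4.107 cm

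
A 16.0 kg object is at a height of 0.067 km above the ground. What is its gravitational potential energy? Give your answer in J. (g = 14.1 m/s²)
PE = mgh = 16 kg × 14.1 m/s² × 67 m = 1.512e+04 J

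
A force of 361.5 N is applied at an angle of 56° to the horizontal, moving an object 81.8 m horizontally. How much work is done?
W = Fd cosθ = 361.5×81.8×cos(56°) = 16536.0 J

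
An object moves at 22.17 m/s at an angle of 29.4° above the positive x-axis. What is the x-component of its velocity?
vₓ = v cos(θ) = 22.17 × cos(29.4°) = 19.31 m/s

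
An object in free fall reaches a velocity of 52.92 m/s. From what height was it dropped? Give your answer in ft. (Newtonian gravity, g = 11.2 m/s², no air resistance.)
h = v²/(2g) (with unit conversion) = 410.2 ft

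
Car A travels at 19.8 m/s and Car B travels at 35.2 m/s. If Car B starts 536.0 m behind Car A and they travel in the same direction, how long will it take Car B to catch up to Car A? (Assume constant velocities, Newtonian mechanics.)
Relative speed: v_rel = 35.2 - 19.8 = 15.4 m/s
Time to catch: t = d₀/v_rel = 536.0/15.4 = 34.81 s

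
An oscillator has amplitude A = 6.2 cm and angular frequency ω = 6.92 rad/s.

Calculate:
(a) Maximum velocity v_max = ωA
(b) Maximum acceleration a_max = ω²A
v_max = ωA = 6.92×0.062 = 0.429 m/s
a_max = ω²A = 6.92²×0.062 = 2.969 m/s²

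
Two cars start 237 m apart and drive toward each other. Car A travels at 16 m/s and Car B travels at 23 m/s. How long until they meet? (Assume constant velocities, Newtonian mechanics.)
Combined speed: v_combined = 16 + 23 = 39 m/s
Time to meet: t = d/39 = 237/39 = 6.08 s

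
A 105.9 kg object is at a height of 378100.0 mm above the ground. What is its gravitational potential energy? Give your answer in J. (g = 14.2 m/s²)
PE = mgh = 105.9 kg × 14.2 m/s² × 378.1 m = 5.686e+05 J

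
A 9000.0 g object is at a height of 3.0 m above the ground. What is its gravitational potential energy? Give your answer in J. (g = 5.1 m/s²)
PE = mgh = 9 kg × 5.1 m/s² × 3 m = 137.7 J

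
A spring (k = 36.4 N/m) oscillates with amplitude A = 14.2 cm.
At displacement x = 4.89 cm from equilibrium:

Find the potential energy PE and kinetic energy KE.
E_total = ½kA² = ½×36.4×(0.142)² = 0.367 J
PE = ½kx² = ½×36.4×(0.0489)² = 0.04352 J
KE = E_total − PE = 0.3235 J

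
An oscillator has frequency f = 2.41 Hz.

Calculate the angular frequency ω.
ω = 2πf = 2π×2.41 = 15.14 rad/s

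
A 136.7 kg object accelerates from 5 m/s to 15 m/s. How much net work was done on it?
W_net = ΔKE = ½m(v₂² − v₁²) = ½×136.7×(15² − 5²) = 13670.0 J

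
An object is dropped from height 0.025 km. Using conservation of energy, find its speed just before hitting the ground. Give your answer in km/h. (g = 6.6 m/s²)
mgh = ½mv² → v = √(2gh) = √(2×6.6×25) = 18.17 m/s = 65.4 km/h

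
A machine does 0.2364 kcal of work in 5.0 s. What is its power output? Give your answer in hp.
P = W/t = 989.1 J / 5 s = 197.8 W = 0.2653 hp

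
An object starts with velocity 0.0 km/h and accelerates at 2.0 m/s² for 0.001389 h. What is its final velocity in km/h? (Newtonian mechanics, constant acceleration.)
v = v₀ + at (with unit conversion) = 36.0 km/h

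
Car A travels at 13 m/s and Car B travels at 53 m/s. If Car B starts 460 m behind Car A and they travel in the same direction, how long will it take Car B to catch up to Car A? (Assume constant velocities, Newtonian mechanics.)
Relative speed: v_rel = 53 - 13 = 40 m/s
Time to catch: t = d₀/v_rel = 460/40 = 11.5 s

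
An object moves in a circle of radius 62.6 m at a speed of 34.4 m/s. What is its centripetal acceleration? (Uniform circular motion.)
a_c = v²/r = 34.4²/62.6 = 1183.36/62.6 = 18.9 m/s²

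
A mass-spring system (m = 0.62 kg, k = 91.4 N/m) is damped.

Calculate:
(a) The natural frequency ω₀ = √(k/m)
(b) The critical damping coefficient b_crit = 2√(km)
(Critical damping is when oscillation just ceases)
ω₀ = √(k/m) = √(91.4/0.62) = 12.14 rad/s
b_crit = 2√(km) = 2√(91.4×0.62) = 15.06 kg/s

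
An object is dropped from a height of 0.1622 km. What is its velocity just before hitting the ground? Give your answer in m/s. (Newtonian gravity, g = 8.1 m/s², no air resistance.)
v = √(2gh) (with unit conversion) = 51.26 m/s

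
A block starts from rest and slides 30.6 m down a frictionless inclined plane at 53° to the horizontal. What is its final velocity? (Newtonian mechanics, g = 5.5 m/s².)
a = g sin(θ) = 5.5 × sin(53°) = 4.39 m/s²
v = √(2ad) = √(2 × 4.39 × 30.6) = 16.4 m/s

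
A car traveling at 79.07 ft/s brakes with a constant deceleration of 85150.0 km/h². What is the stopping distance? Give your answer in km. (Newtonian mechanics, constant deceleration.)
d = v₀² / (2a) (with unit conversion) = 0.0442 km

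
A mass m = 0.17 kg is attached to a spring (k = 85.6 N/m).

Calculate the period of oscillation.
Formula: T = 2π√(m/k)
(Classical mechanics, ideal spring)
T = 2π√(m/k) = 2π√(0.17/85.6) = 0.28 s; f = 1/T = 3.571 Hz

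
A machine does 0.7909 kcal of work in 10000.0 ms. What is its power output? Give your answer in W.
P = W/t = 3309 J / 10 s = 330.9 W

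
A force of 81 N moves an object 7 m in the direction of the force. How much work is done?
W = Fd = 81×7 = 567.0 J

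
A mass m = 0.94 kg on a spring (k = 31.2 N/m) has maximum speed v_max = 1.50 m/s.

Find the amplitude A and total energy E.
½mv²_max = ½kA² → A = v_max√(m/k) = 1.5×√(0.94/31.2) = 0.2604 m = 26.04 cm
E = ½mv²_max = ½×0.94×1.5² = 1.057 J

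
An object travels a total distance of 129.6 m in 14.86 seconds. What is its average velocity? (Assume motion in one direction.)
v_avg = Δd / Δt = 129.6 / 14.86 = 8.72 m/s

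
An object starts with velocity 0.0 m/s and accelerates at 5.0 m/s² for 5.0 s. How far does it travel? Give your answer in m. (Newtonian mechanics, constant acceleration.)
d = v₀t + ½at² = 62.5 m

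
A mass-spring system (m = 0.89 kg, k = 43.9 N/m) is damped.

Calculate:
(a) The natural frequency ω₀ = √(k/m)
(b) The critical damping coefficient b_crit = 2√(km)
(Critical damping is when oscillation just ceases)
ω₀ = √(k/m) = √(43.9/0.89) = 7.023 rad/s
b_crit = 2√(km) = 2√(43.9×0.89) = 12.5 kg/s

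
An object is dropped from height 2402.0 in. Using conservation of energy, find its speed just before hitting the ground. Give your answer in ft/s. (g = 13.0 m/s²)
mgh = ½mv² → v = √(2gh) = √(2×13.0×61.01) = 39.83 m/s = 130.7 ft/s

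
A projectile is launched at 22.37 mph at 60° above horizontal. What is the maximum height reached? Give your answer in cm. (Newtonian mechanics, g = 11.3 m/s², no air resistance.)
H = v₀²sin²(θ)/(2g) (with unit conversion) = 331.9 cm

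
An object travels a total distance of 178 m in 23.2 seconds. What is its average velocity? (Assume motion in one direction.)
v_avg = Δd / Δt = 178 / 23.2 = 7.67 m/s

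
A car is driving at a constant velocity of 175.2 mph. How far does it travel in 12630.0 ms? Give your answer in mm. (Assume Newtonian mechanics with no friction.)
d = vt (with unit conversion) = 989200.0 mm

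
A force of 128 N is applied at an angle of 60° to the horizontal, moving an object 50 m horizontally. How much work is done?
W = Fd cosθ = 128×50×cos(60°) = 3200.0 J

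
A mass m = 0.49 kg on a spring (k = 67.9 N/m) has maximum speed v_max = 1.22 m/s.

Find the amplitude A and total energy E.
½mv²_max = ½kA² → A = v_max√(m/k) = 1.22×√(0.49/67.9) = 0.1036 m = 10.36 cm
E = ½mv²_max = ½×0.49×1.22² = 0.3647 J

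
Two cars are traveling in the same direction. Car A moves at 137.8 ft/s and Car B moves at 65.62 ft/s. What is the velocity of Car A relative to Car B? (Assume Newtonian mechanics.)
v_rel = v_A - v_B = 137.8 - 65.62 = 72.18 ft/s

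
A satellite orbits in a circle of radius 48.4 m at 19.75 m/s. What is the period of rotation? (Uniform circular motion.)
T = 2πr/v = 2π×48.4/19.75 = 15.4 s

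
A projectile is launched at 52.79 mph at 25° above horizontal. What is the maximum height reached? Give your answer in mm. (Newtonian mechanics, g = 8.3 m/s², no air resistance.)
H = v₀²sin²(θ)/(2g) (with unit conversion) = 5992.0 mm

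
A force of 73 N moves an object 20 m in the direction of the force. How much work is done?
W = Fd = 73×20 = 1460.0 J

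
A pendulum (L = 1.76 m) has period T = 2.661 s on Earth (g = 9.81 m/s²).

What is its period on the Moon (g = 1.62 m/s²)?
T = 2π√(L/g), so T_moon/T_earth = √(g_earth/g_moon)
T_moon = 2π√(1.76/1.62) = 6.549 s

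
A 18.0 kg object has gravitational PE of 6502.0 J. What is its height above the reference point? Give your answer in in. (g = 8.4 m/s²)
PE = mgh → h = PE/(mg) = 6502 J / (18 kg × 8.4 m/s²) = 43 m = 1693.0 in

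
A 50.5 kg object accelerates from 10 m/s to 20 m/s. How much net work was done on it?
W_net = ΔKE = ½m(v₂² − v₁²) = ½×50.5×(20² − 10²) = 7575.0 J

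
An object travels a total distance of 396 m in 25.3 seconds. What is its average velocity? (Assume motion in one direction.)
v_avg = Δd / Δt = 396 / 25.3 = 15.65 m/s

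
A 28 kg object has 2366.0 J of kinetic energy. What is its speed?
KE = ½mv² → v = √(2KE/m) = √(2×2366.0/28) = 13.0 m/s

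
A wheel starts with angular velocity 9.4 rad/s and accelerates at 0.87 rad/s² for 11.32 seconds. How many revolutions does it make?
θ = ω₀t + ½αt² = 9.4×11.32 + ½×0.87×11.32² = 162.15 rad
Revolutions = θ/(2π) = 162.15/(2π) = 25.81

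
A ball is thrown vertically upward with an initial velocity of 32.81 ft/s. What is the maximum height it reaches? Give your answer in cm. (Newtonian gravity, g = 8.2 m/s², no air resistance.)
h_max = v₀²/(2g) (with unit conversion) = 609.8 cm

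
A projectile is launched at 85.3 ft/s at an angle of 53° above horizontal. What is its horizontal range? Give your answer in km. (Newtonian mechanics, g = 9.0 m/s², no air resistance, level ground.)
R = v₀² sin(2θ) / g (with unit conversion) = 0.0722 km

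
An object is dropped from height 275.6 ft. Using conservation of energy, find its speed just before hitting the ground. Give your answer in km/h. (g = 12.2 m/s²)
mgh = ½mv² → v = √(2gh) = √(2×12.2×84) = 45.27 m/s = 163.0 km/h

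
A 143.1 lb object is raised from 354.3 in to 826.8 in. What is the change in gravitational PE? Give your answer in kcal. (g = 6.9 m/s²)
ΔPE = mg(h₂ − h₁) = 64.91 kg × 6.9 m/s² × (21 − 8.999) m = 5375 J = 1.285 kcal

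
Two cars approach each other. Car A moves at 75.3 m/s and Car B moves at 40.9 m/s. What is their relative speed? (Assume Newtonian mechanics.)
v_rel = v_A + v_B = 75.3 + 40.9 = 116.2 m/s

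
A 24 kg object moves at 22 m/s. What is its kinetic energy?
KE = ½mv² = ½×24×22² = 5808.0 J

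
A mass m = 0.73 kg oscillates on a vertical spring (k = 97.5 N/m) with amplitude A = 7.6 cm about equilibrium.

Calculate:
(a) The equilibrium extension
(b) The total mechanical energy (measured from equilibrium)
x_eq = mg/k = 0.73×9.81/97.5 = 0.07345 m = 7.345 cm
E = ½kA² = ½×97.5×(0.076)² = 0.2816 J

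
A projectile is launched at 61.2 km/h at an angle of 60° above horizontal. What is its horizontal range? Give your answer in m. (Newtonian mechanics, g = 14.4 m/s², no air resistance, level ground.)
R = v₀² sin(2θ) / g (with unit conversion) = 17.38 m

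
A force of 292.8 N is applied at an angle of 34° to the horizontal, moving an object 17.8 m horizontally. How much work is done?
W = Fd cosθ = 292.8×17.8×cos(34°) = 4320.8 J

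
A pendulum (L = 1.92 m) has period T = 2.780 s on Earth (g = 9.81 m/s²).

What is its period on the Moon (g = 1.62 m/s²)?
T = 2π√(L/g), so T_moon/T_earth = √(g_earth/g_moon)
T_moon = 2π√(1.92/1.62) = 6.84 s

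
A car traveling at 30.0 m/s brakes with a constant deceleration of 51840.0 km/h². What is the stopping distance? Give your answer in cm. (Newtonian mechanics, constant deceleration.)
d = v₀² / (2a) (with unit conversion) = 11250.0 cm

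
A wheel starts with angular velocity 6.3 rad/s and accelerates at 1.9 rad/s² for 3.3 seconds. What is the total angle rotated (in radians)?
θ = ω₀t + ½αt² = 6.3×3.3 + ½×1.9×3.3² = 31.14 rad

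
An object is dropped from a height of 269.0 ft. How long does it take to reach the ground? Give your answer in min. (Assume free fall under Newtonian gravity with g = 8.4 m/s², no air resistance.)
t = √(2h/g) (with unit conversion) = 0.07364 min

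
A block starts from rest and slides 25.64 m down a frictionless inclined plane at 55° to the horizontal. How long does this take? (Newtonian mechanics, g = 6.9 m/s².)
a = g sin(θ) = 6.9 × sin(55°) = 5.65 m/s²
t = √(2d/a) = √(2 × 25.64 / 5.65) = 3.01 s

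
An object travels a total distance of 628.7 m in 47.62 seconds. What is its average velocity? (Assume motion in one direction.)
v_avg = Δd / Δt = 628.7 / 47.62 = 13.2 m/s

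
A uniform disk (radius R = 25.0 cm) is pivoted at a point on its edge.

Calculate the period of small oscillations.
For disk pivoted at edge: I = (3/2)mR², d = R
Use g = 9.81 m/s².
I/m = (3/2)R² = 0.09375 m²; d = R = 0.25 m
T = 2π√((3/2)R²/(gR)) = 2π√(3R/(2g)) = 1.228 s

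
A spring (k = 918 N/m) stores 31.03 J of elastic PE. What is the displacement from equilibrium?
PE = ½kx² → x = √(2PE/k) = √(2×31.03/918) = 0.26 m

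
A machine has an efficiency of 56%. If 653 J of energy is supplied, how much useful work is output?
W_out = η × W_in = 0.56 × 653 = 365.68 J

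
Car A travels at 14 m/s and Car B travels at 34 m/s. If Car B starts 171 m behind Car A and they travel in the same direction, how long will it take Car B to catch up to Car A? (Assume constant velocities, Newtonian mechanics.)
Relative speed: v_rel = 34 - 14 = 20 m/s
Time to catch: t = d₀/v_rel = 171/20 = 8.55 s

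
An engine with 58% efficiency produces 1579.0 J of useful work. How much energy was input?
W_in = W_out/η = 1579.0/0.58 = 2722.4 J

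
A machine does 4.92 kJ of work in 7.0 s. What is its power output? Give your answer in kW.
P = W/t = 4920 J / 7 s = 702.9 W = 0.7029 kW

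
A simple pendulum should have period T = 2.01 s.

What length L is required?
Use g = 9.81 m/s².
T = 2π√(L/g) → L = g(T/2π)² = 9.81×(2.01/2π)² = 1.004 m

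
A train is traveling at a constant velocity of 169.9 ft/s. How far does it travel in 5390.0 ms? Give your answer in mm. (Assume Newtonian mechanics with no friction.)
d = vt (with unit conversion) = 279100.0 mm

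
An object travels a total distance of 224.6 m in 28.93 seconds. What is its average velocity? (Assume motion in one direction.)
v_avg = Δd / Δt = 224.6 / 28.93 = 7.76 m/s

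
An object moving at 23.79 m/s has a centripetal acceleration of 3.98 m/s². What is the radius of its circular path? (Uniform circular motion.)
r = v²/a_c = 23.79²/3.98 = 142.2 m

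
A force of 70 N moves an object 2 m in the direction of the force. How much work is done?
W = Fd = 70×2 = 140.0 J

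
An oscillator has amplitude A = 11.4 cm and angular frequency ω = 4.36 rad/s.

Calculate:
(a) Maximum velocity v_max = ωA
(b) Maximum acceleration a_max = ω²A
v_max = ωA = 4.36×0.114 = 0.497 m/s
a_max = ω²A = 4.36²×0.114 = 2.167 m/s²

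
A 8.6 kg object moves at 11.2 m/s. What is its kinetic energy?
KE = ½mv² = ½×8.6×11.2² = 539.392 J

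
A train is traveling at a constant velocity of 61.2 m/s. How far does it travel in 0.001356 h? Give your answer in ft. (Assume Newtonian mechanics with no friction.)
d = vt (with unit conversion) = 980.2 ft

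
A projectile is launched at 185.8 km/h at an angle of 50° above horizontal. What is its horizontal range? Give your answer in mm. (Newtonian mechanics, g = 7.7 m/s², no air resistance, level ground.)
R = v₀² sin(2θ) / g (with unit conversion) = 340700.0 mm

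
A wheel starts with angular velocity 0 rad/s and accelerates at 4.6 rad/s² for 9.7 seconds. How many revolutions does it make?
θ = ω₀t + ½αt² = 0×9.7 + ½×4.6×9.7² = 216.41 rad
Revolutions = θ/(2π) = 216.41/(2π) = 34.44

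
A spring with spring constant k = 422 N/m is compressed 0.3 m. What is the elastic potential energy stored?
PE = ½kx² = ½×422×0.3² = 18.99 J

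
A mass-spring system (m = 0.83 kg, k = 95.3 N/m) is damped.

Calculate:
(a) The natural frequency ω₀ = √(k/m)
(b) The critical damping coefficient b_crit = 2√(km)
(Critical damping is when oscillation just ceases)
ω₀ = √(k/m) = √(95.3/0.83) = 10.72 rad/s
b_crit = 2√(km) = 2√(95.3×0.83) = 17.79 kg/s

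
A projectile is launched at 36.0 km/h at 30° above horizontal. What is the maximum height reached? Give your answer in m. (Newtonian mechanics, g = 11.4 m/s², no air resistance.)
H = v₀²sin²(θ)/(2g) (with unit conversion) = 1.096 m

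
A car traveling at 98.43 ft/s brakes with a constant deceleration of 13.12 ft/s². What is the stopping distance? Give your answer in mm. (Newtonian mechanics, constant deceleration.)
d = v₀² / (2a) (with unit conversion) = 112500.0 mm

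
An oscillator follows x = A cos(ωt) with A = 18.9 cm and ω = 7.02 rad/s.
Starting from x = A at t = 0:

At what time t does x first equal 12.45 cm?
cos(ωt) = x/A = 12.45/18.9 = 0.6587
ωt = arccos(0.6587) = 0.8517 rad
t = 0.8517/7.02 = 0.1213 s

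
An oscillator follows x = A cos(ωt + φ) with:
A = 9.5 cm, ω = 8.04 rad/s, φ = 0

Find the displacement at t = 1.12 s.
x = A cos(ωt + φ) = 9.5×cos(8.04×1.12 + 0) = -8.674 cm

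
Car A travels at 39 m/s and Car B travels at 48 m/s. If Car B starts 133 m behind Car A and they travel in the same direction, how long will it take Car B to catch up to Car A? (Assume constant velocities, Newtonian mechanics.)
Relative speed: v_rel = 48 - 39 = 9 m/s
Time to catch: t = d₀/v_rel = 133/9 = 14.78 s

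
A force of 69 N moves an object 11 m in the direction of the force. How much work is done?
W = Fd = 69×11 = 759.0 J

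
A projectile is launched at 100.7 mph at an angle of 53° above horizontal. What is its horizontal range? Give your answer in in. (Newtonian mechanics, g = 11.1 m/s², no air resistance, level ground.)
R = v₀² sin(2θ) / g (with unit conversion) = 6909.0 in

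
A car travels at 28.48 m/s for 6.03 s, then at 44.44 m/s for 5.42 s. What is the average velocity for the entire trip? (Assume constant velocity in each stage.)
d₁ = v₁t₁ = 28.48 × 6.03 = 171.734 m
d₂ = v₂t₂ = 44.44 × 5.42 = 240.865 m
d_total = 412.6 m, t_total = 11.45 s
v_avg = d_total/t_total = 412.6/11.45 = 36.03 m/s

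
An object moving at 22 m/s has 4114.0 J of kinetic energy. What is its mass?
KE = ½mv² → m = 2KE/v² = 2×4114.0/22² = 17.0 kg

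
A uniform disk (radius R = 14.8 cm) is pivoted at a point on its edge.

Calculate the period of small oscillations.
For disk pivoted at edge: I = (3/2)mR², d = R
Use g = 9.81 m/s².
I/m = (3/2)R² = 0.03286 m²; d = R = 0.148 m
T = 2π√((3/2)R²/(gR)) = 2π√(3R/(2g)) = 0.9452 s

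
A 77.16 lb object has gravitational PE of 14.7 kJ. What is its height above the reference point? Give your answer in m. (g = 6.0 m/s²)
PE = mgh → h = PE/(mg) = 1.47e+04 J / (35 kg × 6.0 m/s²) = 70 m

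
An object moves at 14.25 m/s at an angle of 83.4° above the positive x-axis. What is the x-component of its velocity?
vₓ = v cos(θ) = 14.25 × cos(83.4°) = 1.64 m/s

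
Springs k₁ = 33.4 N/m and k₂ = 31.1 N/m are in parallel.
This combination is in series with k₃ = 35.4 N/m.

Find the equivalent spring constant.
k₁₂ = k₁ + k₂ = 64.5 N/m (parallel)
1/k_eq = 1/k₁₂ + 1/k₃ → k_eq = 22.86 N/m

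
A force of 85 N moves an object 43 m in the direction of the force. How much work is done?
W = Fd = 85×43 = 3655.0 J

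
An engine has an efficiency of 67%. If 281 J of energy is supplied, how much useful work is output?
W_out = η × W_in = 0.67 × 281 = 188.27 J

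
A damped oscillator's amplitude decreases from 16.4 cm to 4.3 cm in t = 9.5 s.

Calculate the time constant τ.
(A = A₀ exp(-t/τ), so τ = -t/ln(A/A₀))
A/A₀ = 4.3/16.4 = 0.2622; ln(A/A₀) = -1.339
τ = −t/ln(A/A₀) = −9.5/-1.339 = 7.097 s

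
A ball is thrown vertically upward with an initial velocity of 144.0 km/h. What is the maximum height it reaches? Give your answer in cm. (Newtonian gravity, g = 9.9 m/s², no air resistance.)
h_max = v₀²/(2g) (with unit conversion) = 8081.0 cm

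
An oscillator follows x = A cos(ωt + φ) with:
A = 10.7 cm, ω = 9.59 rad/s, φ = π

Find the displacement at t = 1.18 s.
x = A cos(ωt + φ) = 10.7×cos(9.59×1.18 + π) = -3.372 cm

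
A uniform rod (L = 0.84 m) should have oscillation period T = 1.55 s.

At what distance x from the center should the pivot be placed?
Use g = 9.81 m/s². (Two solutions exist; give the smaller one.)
T = 2π√((L²/12 + x²)/(gx)). Let c = T²g/(4π²) = 0.597.
x² − cx + L²/12 = 0 → x = (c − √(c² − L²/3))/2 = 0.1244 m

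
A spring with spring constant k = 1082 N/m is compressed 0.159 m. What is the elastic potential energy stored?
PE = ½kx² = ½×1082×0.159² = 13.68 J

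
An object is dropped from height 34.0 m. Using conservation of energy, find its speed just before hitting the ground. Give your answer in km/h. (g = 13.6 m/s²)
mgh = ½mv² → v = √(2gh) = √(2×13.6×34) = 30.41 m/s = 109.5 km/h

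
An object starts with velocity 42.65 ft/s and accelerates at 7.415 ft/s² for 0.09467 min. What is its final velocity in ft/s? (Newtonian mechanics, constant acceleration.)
v = v₀ + at (with unit conversion) = 84.77 ft/s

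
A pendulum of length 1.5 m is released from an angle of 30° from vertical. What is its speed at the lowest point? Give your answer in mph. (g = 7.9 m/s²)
h = L(1 − cosθ) = 1.5×(1 − cos30°) = 0.201 m
v = √(2gh) = √(2×7.9×0.201) = 1.782 m/s = 3.986 mph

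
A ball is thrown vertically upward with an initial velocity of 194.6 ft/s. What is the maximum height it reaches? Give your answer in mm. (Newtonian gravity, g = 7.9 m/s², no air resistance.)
h_max = v₀²/(2g) (with unit conversion) = 222700.0 mm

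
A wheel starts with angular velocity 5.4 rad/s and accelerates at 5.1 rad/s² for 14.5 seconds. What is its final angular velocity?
ω = ω₀ + αt = 5.4 + 5.1 × 14.5 = 79.35 rad/s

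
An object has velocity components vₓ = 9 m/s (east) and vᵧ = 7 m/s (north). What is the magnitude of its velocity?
|v| = √(vₓ² + vᵧ²) = √(9² + 7²) = √(130) = 11.4 m/s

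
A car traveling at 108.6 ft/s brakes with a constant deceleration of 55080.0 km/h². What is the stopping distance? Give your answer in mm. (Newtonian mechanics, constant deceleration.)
d = v₀² / (2a) (with unit conversion) = 128900.0 mm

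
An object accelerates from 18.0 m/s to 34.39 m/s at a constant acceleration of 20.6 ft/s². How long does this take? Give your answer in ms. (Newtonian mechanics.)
t = (v - v₀)/a (with unit conversion) = 2610.0 ms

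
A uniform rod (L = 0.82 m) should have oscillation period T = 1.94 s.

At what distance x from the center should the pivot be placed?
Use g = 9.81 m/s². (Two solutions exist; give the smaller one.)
T = 2π√((L²/12 + x²)/(gx)). Let c = T²g/(4π²) = 0.9352.
x² − cx + L²/12 = 0 → x = (c − √(c² − L²/3))/2 = 0.06434 m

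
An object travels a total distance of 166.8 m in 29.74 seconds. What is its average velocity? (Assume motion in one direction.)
v_avg = Δd / Δt = 166.8 / 29.74 = 5.61 m/s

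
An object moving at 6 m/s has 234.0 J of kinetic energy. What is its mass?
KE = ½mv² → m = 2KE/v² = 2×234.0/6² = 13.0 kg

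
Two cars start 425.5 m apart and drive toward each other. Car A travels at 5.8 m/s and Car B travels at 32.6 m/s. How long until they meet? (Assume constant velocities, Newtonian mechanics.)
Combined speed: v_combined = 5.8 + 32.6 = 38.4 m/s
Time to meet: t = d/38.4 = 425.5/38.4 = 11.08 s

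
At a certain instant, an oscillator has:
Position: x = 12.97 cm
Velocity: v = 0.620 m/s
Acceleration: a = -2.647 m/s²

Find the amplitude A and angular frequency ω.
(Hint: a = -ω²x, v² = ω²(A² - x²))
a = −ω²x → ω = √(|a|/x) = √(2.647/0.1297) = 4.518 rad/s
v² = ω²(A² − x²) → A = √(x² + v²/ω²) = √(0.1297² + 0.62²/4.518²) = 0.1888 m = 18.88 cm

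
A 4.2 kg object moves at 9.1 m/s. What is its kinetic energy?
KE = ½mv² = ½×4.2×9.1² = 173.901 J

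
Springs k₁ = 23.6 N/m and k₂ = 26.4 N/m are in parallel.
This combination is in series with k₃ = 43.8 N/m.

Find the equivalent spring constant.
k₁₂ = k₁ + k₂ = 50 N/m (parallel)
1/k_eq = 1/k₁₂ + 1/k₃ → k_eq = 23.35 N/m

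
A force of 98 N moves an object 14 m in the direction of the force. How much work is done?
W = Fd = 98×14 = 1372.0 J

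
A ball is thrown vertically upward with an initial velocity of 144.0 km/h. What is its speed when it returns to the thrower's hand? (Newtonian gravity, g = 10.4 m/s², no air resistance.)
By conservation of energy, the ball returns at the same speed = 144.0 km/h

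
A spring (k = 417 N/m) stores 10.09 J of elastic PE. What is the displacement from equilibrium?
PE = ½kx² → x = √(2PE/k) = √(2×10.09/417) = 0.22 m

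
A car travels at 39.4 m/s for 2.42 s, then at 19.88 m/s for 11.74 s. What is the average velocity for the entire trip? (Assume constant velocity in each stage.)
d₁ = v₁t₁ = 39.4 × 2.42 = 95.348 m
d₂ = v₂t₂ = 19.88 × 11.74 = 233.391 m
d_total = 328.74 m, t_total = 14.16 s
v_avg = d_total/t_total = 328.74/14.16 = 23.22 m/s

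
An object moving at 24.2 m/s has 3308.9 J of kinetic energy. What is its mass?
KE = ½mv² → m = 2KE/v² = 2×3308.9/24.2² = 11.3 kg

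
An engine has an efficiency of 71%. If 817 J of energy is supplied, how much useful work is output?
W_out = η × W_in = 0.71 × 817 = 580.07 J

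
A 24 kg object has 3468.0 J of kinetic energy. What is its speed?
KE = ½mv² → v = √(2KE/m) = √(2×3468.0/24) = 17.0 m/s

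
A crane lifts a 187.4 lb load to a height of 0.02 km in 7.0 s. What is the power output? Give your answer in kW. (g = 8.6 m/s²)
W = mgh = 85×8.6×20 = 1.462e+04 J
P = W/t = 1.462e+04/7 = 2089 W = 2.089 kW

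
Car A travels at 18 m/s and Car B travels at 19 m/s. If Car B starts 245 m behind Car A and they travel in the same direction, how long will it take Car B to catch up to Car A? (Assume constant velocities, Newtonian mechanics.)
Relative speed: v_rel = 19 - 18 = 1 m/s
Time to catch: t = d₀/v_rel = 245/1 = 245.0 s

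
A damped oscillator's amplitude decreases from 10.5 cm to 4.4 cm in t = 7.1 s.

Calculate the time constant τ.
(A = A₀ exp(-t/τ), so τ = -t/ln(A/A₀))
A/A₀ = 4.4/10.5 = 0.419; ln(A/A₀) = -0.8698
τ = −t/ln(A/A₀) = −7.1/-0.8698 = 8.163 s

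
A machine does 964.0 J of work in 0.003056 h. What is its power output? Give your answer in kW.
P = W/t = 964 J / 11 s = 87.62 W = 0.08762 kW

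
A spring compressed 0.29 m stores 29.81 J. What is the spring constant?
PE = ½kx² → k = 2PE/x² = 2×29.81/0.29² = 708.9 N/m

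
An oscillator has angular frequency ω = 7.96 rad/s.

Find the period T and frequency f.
T = 2π/ω = 2π/7.96 = 0.7893 s; f = ω/2π = 1.267 Hz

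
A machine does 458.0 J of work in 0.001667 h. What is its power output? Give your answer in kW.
P = W/t = 458 J / 6.001 s = 76.32 W = 0.07632 kW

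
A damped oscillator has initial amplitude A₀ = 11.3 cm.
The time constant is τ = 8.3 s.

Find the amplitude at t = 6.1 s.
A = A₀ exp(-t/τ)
A = A₀ exp(−t/τ) = 11.3×exp(−6.1/8.3) = 5.419 cm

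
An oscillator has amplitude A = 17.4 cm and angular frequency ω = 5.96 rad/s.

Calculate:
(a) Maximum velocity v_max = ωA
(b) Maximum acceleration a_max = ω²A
v_max = ωA = 5.96×0.174 = 1.037 m/s
a_max = ω²A = 5.96²×0.174 = 6.181 m/s²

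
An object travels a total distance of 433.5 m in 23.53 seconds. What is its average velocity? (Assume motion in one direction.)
v_avg = Δd / Δt = 433.5 / 23.53 = 18.42 m/s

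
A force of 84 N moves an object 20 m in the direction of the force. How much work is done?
W = Fd = 84×20 = 1680.0 J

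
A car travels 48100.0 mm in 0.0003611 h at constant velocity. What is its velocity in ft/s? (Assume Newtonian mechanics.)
v = d/t (with unit conversion) = 121.4 ft/s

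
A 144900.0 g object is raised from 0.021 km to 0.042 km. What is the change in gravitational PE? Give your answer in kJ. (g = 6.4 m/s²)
ΔPE = mg(h₂ − h₁) = 144.9 kg × 6.4 m/s² × (42 − 21) m = 1.947e+04 J = 19.47 kJ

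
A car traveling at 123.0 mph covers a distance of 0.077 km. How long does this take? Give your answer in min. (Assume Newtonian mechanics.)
t = d/v (with unit conversion) = 0.02334 min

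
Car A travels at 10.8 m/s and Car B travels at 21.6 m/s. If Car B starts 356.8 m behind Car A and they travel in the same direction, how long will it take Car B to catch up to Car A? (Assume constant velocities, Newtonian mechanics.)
Relative speed: v_rel = 21.6 - 10.8 = 10.8 m/s
Time to catch: t = d₀/v_rel = 356.8/10.8 = 33.04 s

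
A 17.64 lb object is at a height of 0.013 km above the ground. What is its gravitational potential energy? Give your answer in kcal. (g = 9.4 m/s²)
PE = mgh = 8.001 kg × 9.4 m/s² × 13 m = 977.8 J = 0.2337 kcal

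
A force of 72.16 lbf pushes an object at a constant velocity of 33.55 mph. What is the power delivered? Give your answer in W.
P = Fv = 321 N × 15 m/s = 4814 W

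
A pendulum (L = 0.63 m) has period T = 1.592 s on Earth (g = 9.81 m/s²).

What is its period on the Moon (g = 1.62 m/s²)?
T = 2π√(L/g), so T_moon/T_earth = √(g_earth/g_moon)
T_moon = 2π√(0.63/1.62) = 3.918 s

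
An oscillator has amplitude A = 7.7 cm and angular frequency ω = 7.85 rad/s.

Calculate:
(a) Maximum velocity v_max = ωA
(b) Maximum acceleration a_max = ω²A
v_max = ωA = 7.85×0.077 = 0.6045 m/s
a_max = ω²A = 7.85²×0.077 = 4.745 m/s²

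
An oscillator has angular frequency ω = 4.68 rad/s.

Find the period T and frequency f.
T = 2π/ω = 2π/4.68 = 1.343 s; f = ω/2π = 0.7448 Hz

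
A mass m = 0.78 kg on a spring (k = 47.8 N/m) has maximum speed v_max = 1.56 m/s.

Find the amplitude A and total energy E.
½mv²_max = ½kA² → A = v_max√(m/k) = 1.56×√(0.78/47.8) = 0.1993 m = 19.93 cm
E = ½mv²_max = ½×0.78×1.56² = 0.9491 J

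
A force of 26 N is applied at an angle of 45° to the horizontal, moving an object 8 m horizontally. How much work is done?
W = Fd cosθ = 26×8×cos(45°) = 147.08 J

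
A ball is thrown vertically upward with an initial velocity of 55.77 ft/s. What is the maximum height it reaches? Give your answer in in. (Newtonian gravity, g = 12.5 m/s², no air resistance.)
h_max = v₀²/(2g) (with unit conversion) = 455.0 in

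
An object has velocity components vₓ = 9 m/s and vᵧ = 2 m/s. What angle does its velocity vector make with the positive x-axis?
θ = arctan(vᵧ/vₓ) = arctan(2/9) = 12.53°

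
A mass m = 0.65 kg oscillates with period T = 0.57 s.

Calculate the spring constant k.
T = 2π√(m/k) → k = m(2π/T)² = 0.65×(2π/0.57)² = 78.98 N/m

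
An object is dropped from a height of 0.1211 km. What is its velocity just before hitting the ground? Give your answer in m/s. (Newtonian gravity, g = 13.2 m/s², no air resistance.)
v = √(2gh) (with unit conversion) = 56.54 m/s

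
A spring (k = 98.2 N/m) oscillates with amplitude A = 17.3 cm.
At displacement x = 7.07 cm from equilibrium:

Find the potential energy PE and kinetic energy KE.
E_total = ½kA² = ½×98.2×(0.173)² = 1.47 J
PE = ½kx² = ½×98.2×(0.0707)² = 0.2454 J
KE = E_total − PE = 1.224 J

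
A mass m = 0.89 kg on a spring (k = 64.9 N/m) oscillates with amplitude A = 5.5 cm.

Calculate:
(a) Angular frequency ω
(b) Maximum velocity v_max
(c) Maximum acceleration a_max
ω = √(k/m) = √(64.9/0.89) = 8.539 rad/s
v_max = ωA = 8.539×0.055 = 0.4697 m/s
a_max = ω²A = 8.539²×0.055 = 4.011 m/s²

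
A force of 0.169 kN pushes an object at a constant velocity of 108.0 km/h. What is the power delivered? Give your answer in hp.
P = Fv = 169 N × 30 m/s = 5070 W = 6.799 hp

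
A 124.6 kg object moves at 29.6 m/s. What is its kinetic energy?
KE = ½mv² = ½×124.6×29.6² = 54584.77 J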